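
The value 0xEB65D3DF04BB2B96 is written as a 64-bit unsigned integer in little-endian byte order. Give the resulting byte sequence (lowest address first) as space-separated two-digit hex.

Split into bytes (most-significant first): EB 65 D3 DF 04 BB 2B 96.
Little-endian: lowest address holds the least-significant byte.
So at ascending addresses the bytes are 96 2B BB 04 DF D3 65 EB.

96 2B BB 04 DF D3 65 EB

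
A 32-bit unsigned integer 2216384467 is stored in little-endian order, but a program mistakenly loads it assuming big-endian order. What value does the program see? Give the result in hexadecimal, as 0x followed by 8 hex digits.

0xD3571B84

2216384467 in 32-bit hexadecimal is 0x841B57D3.
Stored little-endian, the bytes at ascending addresses are D3 57 1B 84.
Read back as big-endian, the last byte is least significant, giving 0xD3571B84.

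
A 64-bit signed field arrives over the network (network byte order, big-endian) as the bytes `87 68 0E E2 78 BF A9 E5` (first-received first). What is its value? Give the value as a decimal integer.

Big-endian stores the most-significant byte at the lowest address.
The bytes are already most-significant first: 0x87680EE278BFA9E5.
Top bit is set, so as a signed 64-bit value this is 0x87680EE278BFA9E5 − 2^64 = -8689679115160147483.

-8689679115160147483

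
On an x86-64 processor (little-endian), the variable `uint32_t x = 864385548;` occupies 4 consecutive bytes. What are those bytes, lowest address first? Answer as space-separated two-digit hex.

0C 7A 85 33

864385548 in hexadecimal, padded to 32 bits, is 0x33857A0C.
Split into bytes (most-significant first): 33 85 7A 0C.
In little-endian order the low byte comes first in memory.
So at ascending addresses the bytes are 0C 7A 85 33.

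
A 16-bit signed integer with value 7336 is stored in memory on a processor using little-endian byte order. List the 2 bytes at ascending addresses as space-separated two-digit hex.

A8 1C

7336 in hexadecimal, padded to 16 bits, is 0x1CA8.
Split into bytes (most-significant first): 1C A8.
In little-endian order the low byte comes first in memory.
So at ascending addresses the bytes are A8 1C.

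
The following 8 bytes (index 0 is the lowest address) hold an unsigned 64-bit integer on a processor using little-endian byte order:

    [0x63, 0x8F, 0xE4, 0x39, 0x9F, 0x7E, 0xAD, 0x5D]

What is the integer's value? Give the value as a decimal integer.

Little-endian: lowest address holds the least-significant byte.
Reassemble most-significant byte first: 5D AD 7E 9F 39 E4 8F 63 → 0x5DAD7E9F39E48F63.
0x5DAD7E9F39E48F63 = 6750190638834421603.

6750190638834421603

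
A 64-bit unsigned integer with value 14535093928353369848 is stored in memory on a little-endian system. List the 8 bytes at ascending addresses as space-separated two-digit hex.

F8 8E 70 E8 EA 06 B7 C9

14535093928353369848 in hexadecimal, padded to 64 bits, is 0xC9B706EAE8708EF8.
Split into bytes (most-significant first): C9 B7 06 EA E8 70 8E F8.
Little-endian: lowest address holds the least-significant byte.
So at ascending addresses the bytes are F8 8E 70 E8 EA 06 B7 C9.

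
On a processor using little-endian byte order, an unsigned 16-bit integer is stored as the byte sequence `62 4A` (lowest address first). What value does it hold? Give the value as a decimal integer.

19042

In little-endian order the low byte comes first in memory.
Reassemble most-significant byte first: 4A 62 → 0x4A62.
0x4A62 = 19042.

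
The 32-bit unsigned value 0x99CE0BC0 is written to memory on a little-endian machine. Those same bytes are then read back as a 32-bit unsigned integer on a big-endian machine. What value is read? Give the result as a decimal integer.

3221999257

Stored little-endian, the bytes at ascending addresses are C0 0B CE 99.
Read back as big-endian, the last byte is least significant, giving 0xC00BCE99.
0xC00BCE99 = 3221999257.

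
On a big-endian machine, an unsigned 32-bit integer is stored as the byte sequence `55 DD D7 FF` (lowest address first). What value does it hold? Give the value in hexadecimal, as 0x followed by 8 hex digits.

0x55DDD7FF

Big-endian stores the most-significant byte at the lowest address.
The bytes are already most-significant first: 0x55DDD7FF.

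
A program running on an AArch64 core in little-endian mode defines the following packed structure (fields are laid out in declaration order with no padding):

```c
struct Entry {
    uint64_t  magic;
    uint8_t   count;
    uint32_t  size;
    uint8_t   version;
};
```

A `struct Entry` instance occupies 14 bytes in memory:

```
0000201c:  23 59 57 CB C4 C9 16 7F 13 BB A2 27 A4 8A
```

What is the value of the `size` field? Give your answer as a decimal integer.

2754060987

`size` follows `magic` (8 B), `count` (1 B), so it starts at offset 8 + 1 = 9 and occupies 4 bytes.
Bytes at offsets 9..12: BB A2 27 A4.
Little-endian: lowest address holds the least-significant byte.
Reassemble most-significant byte first: A4 27 A2 BB → 0xA427A2BB.
0xA427A2BB = 2754060987.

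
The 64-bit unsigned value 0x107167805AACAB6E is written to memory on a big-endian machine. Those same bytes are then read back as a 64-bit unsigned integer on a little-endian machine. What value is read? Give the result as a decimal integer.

Stored big-endian, the bytes at ascending addresses are 10 71 67 80 5A AC AB 6E.
Read back as little-endian, the first byte is least significant, giving 0x6EABAC5A80677110.
0x6EABAC5A80677110 = 7974657069890892048.

7974657069890892048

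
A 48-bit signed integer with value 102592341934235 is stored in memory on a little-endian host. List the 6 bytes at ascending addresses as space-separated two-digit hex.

102592341934235 in hexadecimal, padded to 48 bits, is 0x5D4EA419009B.
Split into bytes (most-significant first): 5D 4E A4 19 00 9B.
Little-endian: lowest address holds the least-significant byte.
So at ascending addresses the bytes are 9B 00 19 A4 4E 5D.

9B 00 19 A4 4E 5D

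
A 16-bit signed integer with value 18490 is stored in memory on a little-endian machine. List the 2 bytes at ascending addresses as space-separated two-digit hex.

18490 in hexadecimal, padded to 16 bits, is 0x483A.
Split into bytes (most-significant first): 48 3A.
Little-endian stores the least-significant byte at the lowest address.
So at ascending addresses the bytes are 3A 48.

3A 48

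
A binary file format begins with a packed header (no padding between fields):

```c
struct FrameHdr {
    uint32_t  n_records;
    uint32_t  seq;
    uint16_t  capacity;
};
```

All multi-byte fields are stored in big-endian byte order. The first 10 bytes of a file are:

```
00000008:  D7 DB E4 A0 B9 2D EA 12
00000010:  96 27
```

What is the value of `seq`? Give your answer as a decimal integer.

3106794002

`seq` follows `n_records` (4 bytes), so it starts at byte offset 4 and occupies 4 bytes.
Bytes at offsets 4..7: B9 2D EA 12.
Big-endian: lowest address holds the most-significant byte.
The bytes are already most-significant first: 0xB92DEA12.
0xB92DEA12 = 3106794002.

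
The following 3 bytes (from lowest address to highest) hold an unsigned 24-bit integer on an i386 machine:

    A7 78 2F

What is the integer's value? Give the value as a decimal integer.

3111079

Little-endian stores the least-significant byte at the lowest address.
Reassemble most-significant byte first: 2F 78 A7 → 0x2F78A7.
0x2F78A7 = 3111079.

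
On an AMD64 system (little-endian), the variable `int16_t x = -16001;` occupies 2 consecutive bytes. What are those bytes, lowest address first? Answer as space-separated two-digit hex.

Two's complement of -16001 in 16 bits: 16001 = 0x3E81; invert → 0xC17E; add 1 → 0xC17F.
Split into bytes (most-significant first): C1 7F.
In little-endian order the low byte comes first in memory.
So at ascending addresses the bytes are 7F C1.

7F C1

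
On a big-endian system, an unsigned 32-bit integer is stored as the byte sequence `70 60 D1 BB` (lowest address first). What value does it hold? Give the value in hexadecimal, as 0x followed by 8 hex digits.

0x7060D1BB

Big-endian: lowest address holds the most-significant byte.
The bytes are already most-significant first: 0x7060D1BB.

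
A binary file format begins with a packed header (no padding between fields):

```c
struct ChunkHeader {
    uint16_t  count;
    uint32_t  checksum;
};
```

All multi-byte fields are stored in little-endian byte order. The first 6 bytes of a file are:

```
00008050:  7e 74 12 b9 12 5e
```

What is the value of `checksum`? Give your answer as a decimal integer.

`checksum` follows `count` (2 bytes), so it starts at byte offset 2 and occupies 4 bytes.
Bytes at offsets 2..5: 12 B9 12 5E.
In little-endian order the low byte comes first in memory.
Reassemble most-significant byte first: 5E 12 B9 12 → 0x5E12B912.
0x5E12B912 = 1578285330.

1578285330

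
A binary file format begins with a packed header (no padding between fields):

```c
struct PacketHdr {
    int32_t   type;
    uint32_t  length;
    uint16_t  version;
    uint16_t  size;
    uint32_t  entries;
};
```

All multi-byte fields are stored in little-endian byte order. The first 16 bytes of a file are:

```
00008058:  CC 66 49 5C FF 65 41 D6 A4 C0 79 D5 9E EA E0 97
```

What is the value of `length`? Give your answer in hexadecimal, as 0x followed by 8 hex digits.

0xD64165FF

`length` follows `type` (4 bytes), so it starts at byte offset 4 and occupies 4 bytes.
Bytes at offsets 4..7: FF 65 41 D6.
In little-endian order the low byte comes first in memory.
Reassemble most-significant byte first: D6 41 65 FF → 0xD64165FF.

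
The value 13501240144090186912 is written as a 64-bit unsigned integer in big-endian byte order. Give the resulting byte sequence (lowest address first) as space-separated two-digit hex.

BB 5E 0A 60 DF BD 44 A0

13501240144090186912 in hexadecimal, padded to 64 bits, is 0xBB5E0A60DFBD44A0.
Split into bytes (most-significant first): BB 5E 0A 60 DF BD 44 A0.
Big-endian: lowest address holds the most-significant byte.
So the memory order matches the most-significant-first order: BB 5E 0A 60 DF BD 44 A0.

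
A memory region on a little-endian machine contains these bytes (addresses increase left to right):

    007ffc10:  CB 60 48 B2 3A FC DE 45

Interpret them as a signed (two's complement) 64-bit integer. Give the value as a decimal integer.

Little-endian stores the least-significant byte at the lowest address.
Reassemble most-significant byte first: 45 DE FC 3A B2 48 60 CB → 0x45DEFC3AB24860CB.
0x45DEFC3AB24860CB = 5034738762476183755.

5034738762476183755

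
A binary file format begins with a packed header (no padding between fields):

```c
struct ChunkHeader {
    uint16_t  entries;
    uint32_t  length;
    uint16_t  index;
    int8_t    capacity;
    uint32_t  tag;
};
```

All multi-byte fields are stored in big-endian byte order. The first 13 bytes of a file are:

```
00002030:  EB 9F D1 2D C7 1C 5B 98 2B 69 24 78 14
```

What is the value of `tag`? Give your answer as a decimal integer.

1763997716

`tag` follows `entries` (2 B), `length` (4 B), `index` (2 B), `capacity` (1 B), so it starts at offset 2 + 4 + 2 + 1 = 9 and occupies 4 bytes.
Bytes at offsets 9..12: 69 24 78 14.
In big-endian order the high byte comes first in memory.
The bytes are already most-significant first: 0x69247814.
0x69247814 = 1763997716.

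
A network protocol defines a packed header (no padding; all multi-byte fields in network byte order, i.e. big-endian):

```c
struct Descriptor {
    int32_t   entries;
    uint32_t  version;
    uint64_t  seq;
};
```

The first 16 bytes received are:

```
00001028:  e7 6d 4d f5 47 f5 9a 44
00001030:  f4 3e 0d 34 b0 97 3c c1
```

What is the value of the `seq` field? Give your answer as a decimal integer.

17599518913762639041

`seq` follows `entries` (4 B), `version` (4 B), so it starts at offset 4 + 4 = 8 and occupies 8 bytes.
Bytes at offsets 8..15: F4 3E 0D 34 B0 97 3C C1.
Big-endian stores the most-significant byte at the lowest address.
The bytes are already most-significant first: 0xF43E0D34B0973CC1.
0xF43E0D34B0973CC1 = 17599518913762639041.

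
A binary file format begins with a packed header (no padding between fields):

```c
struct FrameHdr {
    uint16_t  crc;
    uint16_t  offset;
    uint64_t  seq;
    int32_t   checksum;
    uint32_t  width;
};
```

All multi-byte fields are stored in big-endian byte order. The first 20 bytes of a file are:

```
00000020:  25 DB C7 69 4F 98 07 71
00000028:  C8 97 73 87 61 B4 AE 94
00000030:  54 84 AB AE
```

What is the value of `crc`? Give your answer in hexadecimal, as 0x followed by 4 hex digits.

`crc` is the first field, at byte offset 0, occupying 2 bytes.
Bytes at offsets 0..1: 25 DB.
Big-endian stores the most-significant byte at the lowest address.
The bytes are already most-significant first: 0x25DB.

0x25DB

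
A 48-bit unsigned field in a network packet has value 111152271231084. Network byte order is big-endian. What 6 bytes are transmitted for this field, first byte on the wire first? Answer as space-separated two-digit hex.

65 17 A7 A4 88 6C

111152271231084 in hexadecimal, padded to 48 bits, is 0x6517A7A4886C.
Split into bytes (most-significant first): 65 17 A7 A4 88 6C.
In big-endian order the high byte comes first in memory.
So the memory order matches the most-significant-first order: 65 17 A7 A4 88 6C.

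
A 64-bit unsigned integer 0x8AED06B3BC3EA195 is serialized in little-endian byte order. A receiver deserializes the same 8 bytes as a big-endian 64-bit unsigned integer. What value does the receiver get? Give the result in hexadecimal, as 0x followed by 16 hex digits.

0x95A13EBCB306ED8A

Stored little-endian, the bytes at ascending addresses are 95 A1 3E BC B3 06 ED 8A.
Read back as big-endian, the last byte is least significant, giving 0x95A13EBCB306ED8A.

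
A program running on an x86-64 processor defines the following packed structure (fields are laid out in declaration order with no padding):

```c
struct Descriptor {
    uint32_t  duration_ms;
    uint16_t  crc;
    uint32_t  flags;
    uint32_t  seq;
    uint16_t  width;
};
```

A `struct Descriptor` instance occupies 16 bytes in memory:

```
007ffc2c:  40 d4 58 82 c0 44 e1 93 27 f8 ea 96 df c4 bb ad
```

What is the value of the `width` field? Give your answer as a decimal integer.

44475

`width` follows `duration_ms` (4 B), `crc` (2 B), `flags` (4 B), `seq` (4 B), so it starts at offset 4 + 2 + 4 + 4 = 14 and occupies 2 bytes.
Bytes at offsets 14..15: BB AD.
In little-endian order the low byte comes first in memory.
Reassemble most-significant byte first: AD BB → 0xADBB.
0xADBB = 44475.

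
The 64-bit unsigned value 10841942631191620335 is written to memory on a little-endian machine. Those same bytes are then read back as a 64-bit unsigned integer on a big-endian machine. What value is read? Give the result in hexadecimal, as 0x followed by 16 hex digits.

0xEF2A574761517696

10841942631191620335 in 64-bit hexadecimal is 0x9676516147572AEF.
Stored little-endian, the bytes at ascending addresses are EF 2A 57 47 61 51 76 96.
Read back as big-endian, the last byte is least significant, giving 0xEF2A574761517696.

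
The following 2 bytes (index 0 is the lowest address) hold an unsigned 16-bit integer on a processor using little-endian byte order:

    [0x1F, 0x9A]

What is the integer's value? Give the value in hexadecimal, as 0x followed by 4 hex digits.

In little-endian order the low byte comes first in memory.
Reassemble most-significant byte first: 9A 1F → 0x9A1F.

0x9A1F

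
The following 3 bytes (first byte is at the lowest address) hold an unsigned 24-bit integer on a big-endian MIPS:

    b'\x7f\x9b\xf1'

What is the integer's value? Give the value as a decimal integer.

8362993

Big-endian: lowest address holds the most-significant byte.
The bytes are already most-significant first: 0x7F9BF1.
0x7F9BF1 = 8362993.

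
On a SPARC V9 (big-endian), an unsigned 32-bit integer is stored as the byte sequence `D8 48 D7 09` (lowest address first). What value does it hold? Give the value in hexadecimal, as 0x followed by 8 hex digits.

Big-endian: lowest address holds the most-significant byte.
The bytes are already most-significant first: 0xD848D709.

0xD848D709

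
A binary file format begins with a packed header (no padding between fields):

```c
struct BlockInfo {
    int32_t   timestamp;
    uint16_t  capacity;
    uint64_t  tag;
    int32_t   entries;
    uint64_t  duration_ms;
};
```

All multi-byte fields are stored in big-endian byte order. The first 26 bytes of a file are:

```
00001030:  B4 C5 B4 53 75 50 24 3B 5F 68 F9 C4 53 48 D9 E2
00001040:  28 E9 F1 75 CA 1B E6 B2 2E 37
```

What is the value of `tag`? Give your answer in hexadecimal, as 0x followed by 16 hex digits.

`tag` follows `timestamp` (4 B), `capacity` (2 B), so it starts at offset 4 + 2 = 6 and occupies 8 bytes.
Bytes at offsets 6..13: 24 3B 5F 68 F9 C4 53 48.
In big-endian order the high byte comes first in memory.
The bytes are already most-significant first: 0x243B5F68F9C45348.

0x243B5F68F9C45348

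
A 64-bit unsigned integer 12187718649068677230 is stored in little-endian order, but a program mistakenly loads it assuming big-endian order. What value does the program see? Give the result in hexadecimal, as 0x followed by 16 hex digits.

0x6E6824BC897923A9

12187718649068677230 in 64-bit hexadecimal is 0xA9237989BC24686E.
Stored little-endian, the bytes at ascending addresses are 6E 68 24 BC 89 79 23 A9.
Read back as big-endian, the last byte is least significant, giving 0x6E6824BC897923A9.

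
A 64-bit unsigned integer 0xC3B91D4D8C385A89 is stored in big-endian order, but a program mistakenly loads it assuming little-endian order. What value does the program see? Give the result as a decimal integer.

Stored big-endian, the bytes at ascending addresses are C3 B9 1D 4D 8C 38 5A 89.
Read back as little-endian, the first byte is least significant, giving 0x895A388C4D1DB9C3.
0x895A388C4D1DB9C3 = 9897285306340456899.

9897285306340456899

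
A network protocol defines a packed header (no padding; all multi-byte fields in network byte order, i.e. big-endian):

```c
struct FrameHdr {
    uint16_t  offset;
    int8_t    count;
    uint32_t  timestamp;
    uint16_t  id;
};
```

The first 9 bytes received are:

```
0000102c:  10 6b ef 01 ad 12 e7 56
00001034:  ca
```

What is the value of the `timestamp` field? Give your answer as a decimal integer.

`timestamp` follows `offset` (2 B), `count` (1 B), so it starts at offset 2 + 1 = 3 and occupies 4 bytes.
Bytes at offsets 3..6: 01 AD 12 E7.
In big-endian order the high byte comes first in memory.
The bytes are already most-significant first: 0x01AD12E7.
0x01AD12E7 = 28119783.

28119783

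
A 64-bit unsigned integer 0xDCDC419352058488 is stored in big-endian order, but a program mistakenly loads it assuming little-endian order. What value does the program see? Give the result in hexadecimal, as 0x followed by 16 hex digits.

0x888405529341DCDC

Stored big-endian, the bytes at ascending addresses are DC DC 41 93 52 05 84 88.
Read back as little-endian, the first byte is least significant, giving 0x888405529341DCDC.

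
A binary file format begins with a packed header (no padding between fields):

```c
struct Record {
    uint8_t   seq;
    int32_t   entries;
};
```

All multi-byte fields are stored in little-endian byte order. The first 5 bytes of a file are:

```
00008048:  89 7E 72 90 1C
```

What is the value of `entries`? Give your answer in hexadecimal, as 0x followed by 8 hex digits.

0x1C90727E

`entries` follows `seq` (1 byte), so it starts at byte offset 1 and occupies 4 bytes.
Bytes at offsets 1..4: 7E 72 90 1C.
Little-endian stores the least-significant byte at the lowest address.
Reassemble most-significant byte first: 1C 90 72 7E → 0x1C90727E.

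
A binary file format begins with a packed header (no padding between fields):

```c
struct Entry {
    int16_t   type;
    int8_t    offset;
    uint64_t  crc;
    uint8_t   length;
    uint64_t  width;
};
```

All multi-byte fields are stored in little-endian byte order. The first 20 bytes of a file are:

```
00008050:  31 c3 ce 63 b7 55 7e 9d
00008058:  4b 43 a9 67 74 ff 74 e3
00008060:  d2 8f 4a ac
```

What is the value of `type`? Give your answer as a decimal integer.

-15567

`type` is the first field, at byte offset 0, occupying 2 bytes.
Bytes at offsets 0..1: 31 C3.
Little-endian stores the least-significant byte at the lowest address.
Reassemble most-significant byte first: C3 31 → 0xC331.
Top bit is set, so as a signed 16-bit value this is 0xC331 − 2^16 = -15567.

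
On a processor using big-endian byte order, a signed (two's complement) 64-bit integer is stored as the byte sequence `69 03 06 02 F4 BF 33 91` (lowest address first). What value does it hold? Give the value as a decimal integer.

7566898408678437777

Big-endian: lowest address holds the most-significant byte.
The bytes are already most-significant first: 0x69030602F4BF3391.
0x69030602F4BF3391 = 7566898408678437777.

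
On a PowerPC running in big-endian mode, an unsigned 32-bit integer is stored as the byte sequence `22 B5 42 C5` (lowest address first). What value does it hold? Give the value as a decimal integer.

In big-endian order the high byte comes first in memory.
The bytes are already most-significant first: 0x22B542C5.
0x22B542C5 = 582304453.

582304453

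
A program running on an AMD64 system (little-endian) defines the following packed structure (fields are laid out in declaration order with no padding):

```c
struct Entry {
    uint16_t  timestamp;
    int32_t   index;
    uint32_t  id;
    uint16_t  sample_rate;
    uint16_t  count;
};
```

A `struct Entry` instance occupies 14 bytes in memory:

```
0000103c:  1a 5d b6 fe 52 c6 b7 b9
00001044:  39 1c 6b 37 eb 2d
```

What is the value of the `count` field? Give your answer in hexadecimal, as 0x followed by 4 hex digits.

`count` follows `timestamp` (2 B), `index` (4 B), `id` (4 B), `sample_rate` (2 B), so it starts at offset 2 + 4 + 4 + 2 = 12 and occupies 2 bytes.
Bytes at offsets 12..13: EB 2D.
Little-endian: lowest address holds the least-significant byte.
Reassemble most-significant byte first: 2D EB → 0x2DEB.

0x2DEB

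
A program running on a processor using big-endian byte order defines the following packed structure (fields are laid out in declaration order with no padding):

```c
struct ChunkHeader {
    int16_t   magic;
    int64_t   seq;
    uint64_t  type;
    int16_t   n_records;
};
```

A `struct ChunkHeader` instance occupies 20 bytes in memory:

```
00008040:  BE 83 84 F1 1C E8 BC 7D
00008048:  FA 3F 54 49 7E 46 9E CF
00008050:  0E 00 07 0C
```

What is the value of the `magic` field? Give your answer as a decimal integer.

`magic` is the first field, at byte offset 0, occupying 2 bytes.
Bytes at offsets 0..1: BE 83.
Big-endian stores the most-significant byte at the lowest address.
The bytes are already most-significant first: 0xBE83.
Top bit is set, so as a signed 16-bit value this is 0xBE83 − 2^16 = -16765.

-16765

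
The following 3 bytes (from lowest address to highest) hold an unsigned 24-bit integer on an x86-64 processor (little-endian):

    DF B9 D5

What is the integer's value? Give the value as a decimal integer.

In little-endian order the low byte comes first in memory.
Reassemble most-significant byte first: D5 B9 DF → 0xD5B9DF.
0xD5B9DF = 14006751.

14006751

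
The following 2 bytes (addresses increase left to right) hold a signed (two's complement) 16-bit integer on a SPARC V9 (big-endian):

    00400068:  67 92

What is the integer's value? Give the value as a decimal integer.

Big-endian: lowest address holds the most-significant byte.
The bytes are already most-significant first: 0x6792.
0x6792 = 26514.

26514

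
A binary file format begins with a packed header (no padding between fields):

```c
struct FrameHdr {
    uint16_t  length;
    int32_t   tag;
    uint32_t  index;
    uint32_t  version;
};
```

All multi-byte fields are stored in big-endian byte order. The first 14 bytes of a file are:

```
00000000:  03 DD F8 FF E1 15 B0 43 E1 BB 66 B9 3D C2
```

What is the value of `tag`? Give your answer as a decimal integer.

-117448427

`tag` follows `length` (2 bytes), so it starts at byte offset 2 and occupies 4 bytes.
Bytes at offsets 2..5: F8 FF E1 15.
In big-endian order the high byte comes first in memory.
The bytes are already most-significant first: 0xF8FFE115.
Top bit is set, so as a signed 32-bit value this is 0xF8FFE115 − 2^32 = -117448427.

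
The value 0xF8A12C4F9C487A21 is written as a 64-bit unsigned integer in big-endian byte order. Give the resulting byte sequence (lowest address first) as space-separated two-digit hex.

Split into bytes (most-significant first): F8 A1 2C 4F 9C 48 7A 21.
Big-endian: lowest address holds the most-significant byte.
So the memory order matches the most-significant-first order: F8 A1 2C 4F 9C 48 7A 21.

F8 A1 2C 4F 9C 48 7A 21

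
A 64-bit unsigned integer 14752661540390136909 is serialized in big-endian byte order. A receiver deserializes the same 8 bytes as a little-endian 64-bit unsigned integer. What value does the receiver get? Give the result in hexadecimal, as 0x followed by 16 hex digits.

14752661540390136909 in 64-bit hexadecimal is 0xCCBBFB820E856C4D.
Stored big-endian, the bytes at ascending addresses are CC BB FB 82 0E 85 6C 4D.
Read back as little-endian, the first byte is least significant, giving 0x4D6C850E82FBBBCC.

0x4D6C850E82FBBBCC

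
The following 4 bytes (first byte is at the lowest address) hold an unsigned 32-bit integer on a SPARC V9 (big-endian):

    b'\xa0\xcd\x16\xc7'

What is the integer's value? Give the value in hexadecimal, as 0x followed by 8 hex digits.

In big-endian order the high byte comes first in memory.
The bytes are already most-significant first: 0xA0CD16C7.

0xA0CD16C7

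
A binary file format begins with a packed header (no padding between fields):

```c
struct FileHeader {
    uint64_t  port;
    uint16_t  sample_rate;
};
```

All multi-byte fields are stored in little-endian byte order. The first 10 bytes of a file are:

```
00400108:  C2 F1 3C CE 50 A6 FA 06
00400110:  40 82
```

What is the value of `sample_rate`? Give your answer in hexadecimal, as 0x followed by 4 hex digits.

`sample_rate` follows `port` (8 bytes), so it starts at byte offset 8 and occupies 2 bytes.
Bytes at offsets 8..9: 40 82.
Little-endian stores the least-significant byte at the lowest address.
Reassemble most-significant byte first: 82 40 → 0x8240.

0x8240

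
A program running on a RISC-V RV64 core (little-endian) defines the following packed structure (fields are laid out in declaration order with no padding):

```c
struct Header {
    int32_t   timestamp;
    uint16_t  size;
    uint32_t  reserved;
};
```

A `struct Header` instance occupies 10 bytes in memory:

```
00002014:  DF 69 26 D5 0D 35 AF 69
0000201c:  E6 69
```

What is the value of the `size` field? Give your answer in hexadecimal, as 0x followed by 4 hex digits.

`size` follows `timestamp` (4 bytes), so it starts at byte offset 4 and occupies 2 bytes.
Bytes at offsets 4..5: 0D 35.
In little-endian order the low byte comes first in memory.
Reassemble most-significant byte first: 35 0D → 0x350D.

0x350D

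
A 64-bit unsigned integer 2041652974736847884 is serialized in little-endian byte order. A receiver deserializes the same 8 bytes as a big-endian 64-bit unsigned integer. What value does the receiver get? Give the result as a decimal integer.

2041652974736847884 in 64-bit hexadecimal is 0x1C55689039CF340C.
Stored little-endian, the bytes at ascending addresses are 0C 34 CF 39 90 68 55 1C.
Read back as big-endian, the last byte is least significant, giving 0x0C34CF399068551C.
0x0C34CF399068551C = 879555673386931484.

879555673386931484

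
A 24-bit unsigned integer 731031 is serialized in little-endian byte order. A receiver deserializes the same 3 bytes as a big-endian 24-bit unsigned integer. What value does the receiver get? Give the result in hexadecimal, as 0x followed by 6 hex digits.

731031 in 24-bit hexadecimal is 0x0B2797.
Stored little-endian, the bytes at ascending addresses are 97 27 0B.
Read back as big-endian, the last byte is least significant, giving 0x97270B.

0x97270B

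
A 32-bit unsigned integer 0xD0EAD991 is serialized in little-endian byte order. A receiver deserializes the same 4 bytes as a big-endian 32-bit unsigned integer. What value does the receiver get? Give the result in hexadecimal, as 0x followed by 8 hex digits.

0x91D9EAD0

Stored little-endian, the bytes at ascending addresses are 91 D9 EA D0.
Read back as big-endian, the last byte is least significant, giving 0x91D9EAD0.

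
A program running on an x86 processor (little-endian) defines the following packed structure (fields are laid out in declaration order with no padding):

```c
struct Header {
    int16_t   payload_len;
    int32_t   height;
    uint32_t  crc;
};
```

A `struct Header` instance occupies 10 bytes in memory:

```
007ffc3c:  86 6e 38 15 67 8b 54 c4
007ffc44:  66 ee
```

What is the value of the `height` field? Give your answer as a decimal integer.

-1956178632

`height` follows `payload_len` (2 bytes), so it starts at byte offset 2 and occupies 4 bytes.
Bytes at offsets 2..5: 38 15 67 8B.
Little-endian stores the least-significant byte at the lowest address.
Reassemble most-significant byte first: 8B 67 15 38 → 0x8B671538.
Top bit is set, so as a signed 32-bit value this is 0x8B671538 − 2^32 = -1956178632.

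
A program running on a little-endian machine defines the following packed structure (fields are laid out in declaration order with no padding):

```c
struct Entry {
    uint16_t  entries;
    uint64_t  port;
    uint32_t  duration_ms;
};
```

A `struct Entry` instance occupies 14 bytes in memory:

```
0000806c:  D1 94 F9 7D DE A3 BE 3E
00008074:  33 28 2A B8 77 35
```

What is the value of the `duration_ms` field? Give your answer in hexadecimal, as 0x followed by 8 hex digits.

0x3577B82A

`duration_ms` follows `entries` (2 B), `port` (8 B), so it starts at offset 2 + 8 = 10 and occupies 4 bytes.
Bytes at offsets 10..13: 2A B8 77 35.
Little-endian stores the least-significant byte at the lowest address.
Reassemble most-significant byte first: 35 77 B8 2A → 0x3577B82A.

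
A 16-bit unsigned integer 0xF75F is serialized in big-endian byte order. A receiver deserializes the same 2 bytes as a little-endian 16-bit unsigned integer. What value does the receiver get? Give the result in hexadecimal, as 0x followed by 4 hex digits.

0x5FF7

Stored big-endian, the bytes at ascending addresses are F7 5F.
Read back as little-endian, the first byte is least significant, giving 0x5FF7.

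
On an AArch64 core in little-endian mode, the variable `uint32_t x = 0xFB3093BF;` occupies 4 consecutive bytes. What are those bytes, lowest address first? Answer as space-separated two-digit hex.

BF 93 30 FB

Split into bytes (most-significant first): FB 30 93 BF.
Little-endian stores the least-significant byte at the lowest address.
So at ascending addresses the bytes are BF 93 30 FB.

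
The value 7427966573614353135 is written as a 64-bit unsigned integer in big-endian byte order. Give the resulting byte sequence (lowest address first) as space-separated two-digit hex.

67 15 70 3E 5F C2 4A EF

7427966573614353135 in hexadecimal, padded to 64 bits, is 0x6715703E5FC24AEF.
Split into bytes (most-significant first): 67 15 70 3E 5F C2 4A EF.
Big-endian: lowest address holds the most-significant byte.
So the memory order matches the most-significant-first order: 67 15 70 3E 5F C2 4A EF.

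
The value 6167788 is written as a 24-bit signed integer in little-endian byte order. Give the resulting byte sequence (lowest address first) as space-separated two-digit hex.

6167788 in hexadecimal, padded to 24 bits, is 0x5E1CEC.
Split into bytes (most-significant first): 5E 1C EC.
In little-endian order the low byte comes first in memory.
So at ascending addresses the bytes are EC 1C 5E.

EC 1C 5E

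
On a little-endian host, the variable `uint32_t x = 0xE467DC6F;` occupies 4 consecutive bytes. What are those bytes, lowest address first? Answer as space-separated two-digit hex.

Split into bytes (most-significant first): E4 67 DC 6F.
In little-endian order the low byte comes first in memory.
So at ascending addresses the bytes are 6F DC 67 E4.

6F DC 67 E4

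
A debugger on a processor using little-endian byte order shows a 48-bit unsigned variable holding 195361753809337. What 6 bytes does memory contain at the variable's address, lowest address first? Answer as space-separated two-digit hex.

B9 41 F0 33 AE B1

195361753809337 in hexadecimal, padded to 48 bits, is 0xB1AE33F041B9.
Split into bytes (most-significant first): B1 AE 33 F0 41 B9.
Little-endian stores the least-significant byte at the lowest address.
So at ascending addresses the bytes are B9 41 F0 33 AE B1.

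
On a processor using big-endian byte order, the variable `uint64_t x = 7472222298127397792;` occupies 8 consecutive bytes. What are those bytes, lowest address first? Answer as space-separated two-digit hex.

7472222298127397792 in hexadecimal, padded to 64 bits, is 0x67B2AA9732A2F3A0.
Split into bytes (most-significant first): 67 B2 AA 97 32 A2 F3 A0.
In big-endian order the high byte comes first in memory.
So the memory order matches the most-significant-first order: 67 B2 AA 97 32 A2 F3 A0.

67 B2 AA 97 32 A2 F3 A0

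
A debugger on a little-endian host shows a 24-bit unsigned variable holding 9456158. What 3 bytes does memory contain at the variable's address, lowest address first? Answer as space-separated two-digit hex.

1E 4A 90

9456158 in hexadecimal, padded to 24 bits, is 0x904A1E.
Split into bytes (most-significant first): 90 4A 1E.
Little-endian: lowest address holds the least-significant byte.
So at ascending addresses the bytes are 1E 4A 90.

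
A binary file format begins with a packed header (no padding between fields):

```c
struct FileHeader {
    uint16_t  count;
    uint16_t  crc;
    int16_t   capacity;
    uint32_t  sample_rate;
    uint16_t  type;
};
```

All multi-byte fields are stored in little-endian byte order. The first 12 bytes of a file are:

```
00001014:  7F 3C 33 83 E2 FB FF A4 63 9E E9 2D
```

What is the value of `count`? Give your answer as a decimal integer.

`count` is the first field, at byte offset 0, occupying 2 bytes.
Bytes at offsets 0..1: 7F 3C.
Little-endian: lowest address holds the least-significant byte.
Reassemble most-significant byte first: 3C 7F → 0x3C7F.
0x3C7F = 15487.

15487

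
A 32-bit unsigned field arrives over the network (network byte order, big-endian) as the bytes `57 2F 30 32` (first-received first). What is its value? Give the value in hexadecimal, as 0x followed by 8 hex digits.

0x572F3032

In big-endian order the high byte comes first in memory.
The bytes are already most-significant first: 0x572F3032.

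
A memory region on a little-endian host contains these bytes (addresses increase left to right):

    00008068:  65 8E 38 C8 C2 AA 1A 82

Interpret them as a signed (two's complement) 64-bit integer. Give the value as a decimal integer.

In little-endian order the low byte comes first in memory.
Reassemble most-significant byte first: 82 1A AA C2 C8 38 8E 65 → 0x821AAAC2C8388E65.
Top bit is set, so as a signed 64-bit value this is 0x821AAAC2C8388E65 − 2^64 = -9071750745824915867.

-9071750745824915867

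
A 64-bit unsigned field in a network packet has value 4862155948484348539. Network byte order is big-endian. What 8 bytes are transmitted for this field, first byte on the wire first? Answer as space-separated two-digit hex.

4862155948484348539 in hexadecimal, padded to 64 bits, is 0x4379D91307F64A7B.
Split into bytes (most-significant first): 43 79 D9 13 07 F6 4A 7B.
Big-endian stores the most-significant byte at the lowest address.
So the memory order matches the most-significant-first order: 43 79 D9 13 07 F6 4A 7B.

43 79 D9 13 07 F6 4A 7B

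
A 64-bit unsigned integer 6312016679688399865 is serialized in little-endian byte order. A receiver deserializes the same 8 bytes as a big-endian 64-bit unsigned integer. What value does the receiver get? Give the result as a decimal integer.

18008534031125813335

6312016679688399865 in 64-bit hexadecimal is 0x5798C9BA492AEBF9.
Stored little-endian, the bytes at ascending addresses are F9 EB 2A 49 BA C9 98 57.
Read back as big-endian, the last byte is least significant, giving 0xF9EB2A49BAC99857.
0xF9EB2A49BAC99857 = 18008534031125813335.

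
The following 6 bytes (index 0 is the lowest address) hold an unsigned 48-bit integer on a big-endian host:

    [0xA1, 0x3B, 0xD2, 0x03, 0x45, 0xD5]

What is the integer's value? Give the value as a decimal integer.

Big-endian: lowest address holds the most-significant byte.
The bytes are already most-significant first: 0xA13BD20345D5.
0xA13BD20345D5 = 177278298572245.

177278298572245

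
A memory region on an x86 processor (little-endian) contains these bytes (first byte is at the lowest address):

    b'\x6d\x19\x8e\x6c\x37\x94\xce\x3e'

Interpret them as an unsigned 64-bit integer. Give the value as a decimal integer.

4525717641319291245

In little-endian order the low byte comes first in memory.
Reassemble most-significant byte first: 3E CE 94 37 6C 8E 19 6D → 0x3ECE94376C8E196D.
0x3ECE94376C8E196D = 4525717641319291245.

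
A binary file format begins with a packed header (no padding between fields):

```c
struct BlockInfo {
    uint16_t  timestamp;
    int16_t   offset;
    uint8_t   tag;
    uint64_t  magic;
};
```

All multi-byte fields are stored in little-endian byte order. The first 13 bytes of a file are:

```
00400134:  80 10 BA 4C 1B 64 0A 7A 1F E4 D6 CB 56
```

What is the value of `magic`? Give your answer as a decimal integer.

`magic` follows `timestamp` (2 B), `offset` (2 B), `tag` (1 B), so it starts at offset 2 + 2 + 1 = 5 and occupies 8 bytes.
Bytes at offsets 5..12: 64 0A 7A 1F E4 D6 CB 56.
Little-endian: lowest address holds the least-significant byte.
Reassemble most-significant byte first: 56 CB D6 E4 1F 7A 0A 64 → 0x56CBD6E41F7A0A64.
0x56CBD6E41F7A0A64 = 6254328782803044964.

6254328782803044964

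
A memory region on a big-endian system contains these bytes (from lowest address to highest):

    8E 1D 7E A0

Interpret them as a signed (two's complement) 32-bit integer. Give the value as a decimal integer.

Big-endian: lowest address holds the most-significant byte.
The bytes are already most-significant first: 0x8E1D7EA0.
Top bit is set, so as a signed 32-bit value this is 0x8E1D7EA0 − 2^32 = -1910669664.

-1910669664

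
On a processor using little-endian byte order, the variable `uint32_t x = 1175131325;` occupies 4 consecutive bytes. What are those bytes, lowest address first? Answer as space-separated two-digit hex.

1175131325 in hexadecimal, padded to 32 bits, is 0x460B14BD.
Split into bytes (most-significant first): 46 0B 14 BD.
Little-endian: lowest address holds the least-significant byte.
So at ascending addresses the bytes are BD 14 0B 46.

BD 14 0B 46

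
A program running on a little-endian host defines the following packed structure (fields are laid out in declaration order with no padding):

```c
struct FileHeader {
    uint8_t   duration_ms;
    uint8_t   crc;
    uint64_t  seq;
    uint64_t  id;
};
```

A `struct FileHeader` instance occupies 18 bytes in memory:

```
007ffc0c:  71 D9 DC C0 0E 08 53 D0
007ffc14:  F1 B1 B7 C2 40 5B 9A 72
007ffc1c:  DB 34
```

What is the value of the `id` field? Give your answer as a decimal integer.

`id` follows `duration_ms` (1 B), `crc` (1 B), `seq` (8 B), so it starts at offset 1 + 1 + 8 = 10 and occupies 8 bytes.
Bytes at offsets 10..17: B7 C2 40 5B 9A 72 DB 34.
Little-endian stores the least-significant byte at the lowest address.
Reassemble most-significant byte first: 34 DB 72 9A 5B 40 C2 B7 → 0x34DB729A5B40C2B7.
0x34DB729A5B40C2B7 = 3808763917153387191.

3808763917153387191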